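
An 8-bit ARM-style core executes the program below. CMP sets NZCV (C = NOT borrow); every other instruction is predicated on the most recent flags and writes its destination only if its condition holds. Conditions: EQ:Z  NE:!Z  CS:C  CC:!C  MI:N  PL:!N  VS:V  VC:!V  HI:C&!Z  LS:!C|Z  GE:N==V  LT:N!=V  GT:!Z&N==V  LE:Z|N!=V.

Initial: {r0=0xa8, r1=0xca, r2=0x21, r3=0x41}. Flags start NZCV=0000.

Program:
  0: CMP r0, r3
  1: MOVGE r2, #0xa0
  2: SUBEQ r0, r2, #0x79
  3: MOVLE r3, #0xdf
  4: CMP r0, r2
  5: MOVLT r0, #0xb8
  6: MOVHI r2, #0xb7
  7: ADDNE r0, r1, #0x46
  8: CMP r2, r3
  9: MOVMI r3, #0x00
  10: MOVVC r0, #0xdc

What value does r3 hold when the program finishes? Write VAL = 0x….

[0] flags=0011 → (cmp)
[1] flags=0011 GE?F → skip
[2] flags=0011 EQ?F → skip
[3] flags=0011 LE?T → r3=0xdf
[4] flags=1010 → (cmp)
[5] flags=1010 LT?T → r0=0xb8
[6] flags=1010 HI?T → r2=0xb7
[7] flags=1010 NE?T → r0=0x10
[8] flags=1000 → (cmp)
[9] flags=1000 MI?T → r3=0x00
[10] flags=1000 VC?T → r0=0xdc

VAL = 0x00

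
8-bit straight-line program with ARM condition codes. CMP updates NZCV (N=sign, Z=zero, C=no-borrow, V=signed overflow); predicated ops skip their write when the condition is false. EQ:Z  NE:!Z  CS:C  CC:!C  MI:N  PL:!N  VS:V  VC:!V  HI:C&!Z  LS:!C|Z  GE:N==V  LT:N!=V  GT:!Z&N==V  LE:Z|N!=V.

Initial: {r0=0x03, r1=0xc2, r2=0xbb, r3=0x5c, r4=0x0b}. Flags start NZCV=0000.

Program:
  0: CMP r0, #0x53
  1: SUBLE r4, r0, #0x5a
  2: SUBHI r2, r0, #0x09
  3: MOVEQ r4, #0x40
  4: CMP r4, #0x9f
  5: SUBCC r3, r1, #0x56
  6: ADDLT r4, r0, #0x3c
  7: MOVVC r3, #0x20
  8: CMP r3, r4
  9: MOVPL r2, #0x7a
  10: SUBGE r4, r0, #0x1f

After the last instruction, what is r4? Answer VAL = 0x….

VAL = 0xe4

0: ✓ CMP  NZCV=1000
1: ✓ SUBLE  r4←0xa9
2: · SUBHI
3: · MOVEQ
4: ✓ CMP  NZCV=0010
5: · SUBCC
6: · ADDLT
7: ✓ MOVVC  r3←0x20
8: ✓ CMP  NZCV=0000
9: ✓ MOVPL  r2←0x7a
10: ✓ SUBGE  r4←0xe4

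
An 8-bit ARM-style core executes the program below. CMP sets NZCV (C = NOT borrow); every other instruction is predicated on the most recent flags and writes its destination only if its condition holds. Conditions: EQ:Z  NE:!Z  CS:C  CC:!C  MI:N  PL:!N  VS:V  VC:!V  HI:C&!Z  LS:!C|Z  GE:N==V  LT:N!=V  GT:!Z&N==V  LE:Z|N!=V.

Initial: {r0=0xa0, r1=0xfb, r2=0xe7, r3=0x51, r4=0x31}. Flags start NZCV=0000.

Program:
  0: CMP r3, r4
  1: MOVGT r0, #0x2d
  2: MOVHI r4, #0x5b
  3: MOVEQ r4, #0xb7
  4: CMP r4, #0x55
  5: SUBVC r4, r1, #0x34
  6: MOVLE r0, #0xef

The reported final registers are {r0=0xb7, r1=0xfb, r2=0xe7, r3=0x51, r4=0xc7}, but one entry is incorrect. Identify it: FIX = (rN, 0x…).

[0] flags=0010 → (cmp)
[1] flags=0010 GT?T → r0=0x2d
[2] flags=0010 HI?T → r4=0x5b
[3] flags=0010 EQ?F → skip
[4] flags=0010 → (cmp)
[5] flags=0010 VC?T → r4=0xc7
[6] flags=0010 LE?F → skip

FIX = (r0, 0x2d)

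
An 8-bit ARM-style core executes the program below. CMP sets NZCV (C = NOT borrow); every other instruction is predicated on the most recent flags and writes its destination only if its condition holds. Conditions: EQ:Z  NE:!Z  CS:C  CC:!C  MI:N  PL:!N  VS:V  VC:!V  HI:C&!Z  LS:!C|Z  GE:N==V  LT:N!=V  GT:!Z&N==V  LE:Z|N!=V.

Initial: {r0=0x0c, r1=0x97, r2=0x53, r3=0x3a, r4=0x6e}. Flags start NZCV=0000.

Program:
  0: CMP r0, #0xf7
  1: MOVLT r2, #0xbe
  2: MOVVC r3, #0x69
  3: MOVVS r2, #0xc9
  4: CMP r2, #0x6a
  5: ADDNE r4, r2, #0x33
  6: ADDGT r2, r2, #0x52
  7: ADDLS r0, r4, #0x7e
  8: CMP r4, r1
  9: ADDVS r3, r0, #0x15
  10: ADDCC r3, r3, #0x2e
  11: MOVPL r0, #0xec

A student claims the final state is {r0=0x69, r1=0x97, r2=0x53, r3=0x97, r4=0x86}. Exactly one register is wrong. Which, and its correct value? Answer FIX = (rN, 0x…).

FIX = (r0, 0x04)

0: ✓ CMP  NZCV=0000
1: · MOVLT
2: ✓ MOVVC  r3←0x69
3: · MOVVS
4: ✓ CMP  NZCV=1000
5: ✓ ADDNE  r4←0x86
6: · ADDGT
7: ✓ ADDLS  r0←0x04
8: ✓ CMP  NZCV=1000
9: · ADDVS
10: ✓ ADDCC  r3←0x97
11: · MOVPL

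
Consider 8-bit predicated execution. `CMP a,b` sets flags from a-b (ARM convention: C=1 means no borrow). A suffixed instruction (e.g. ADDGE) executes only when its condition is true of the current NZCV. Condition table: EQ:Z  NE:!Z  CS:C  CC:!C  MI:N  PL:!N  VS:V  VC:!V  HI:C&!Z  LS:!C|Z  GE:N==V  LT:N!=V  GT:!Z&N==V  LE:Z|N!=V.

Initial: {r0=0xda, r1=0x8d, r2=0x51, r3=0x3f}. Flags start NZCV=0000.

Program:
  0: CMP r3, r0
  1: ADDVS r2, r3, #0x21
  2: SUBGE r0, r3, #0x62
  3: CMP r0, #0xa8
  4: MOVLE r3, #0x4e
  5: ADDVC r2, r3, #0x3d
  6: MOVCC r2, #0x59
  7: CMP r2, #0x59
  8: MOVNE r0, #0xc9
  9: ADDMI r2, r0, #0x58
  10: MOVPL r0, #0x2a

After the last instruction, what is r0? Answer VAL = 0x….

VAL = 0x2a

0: ✓ CMP  NZCV=0000
1: · ADDVS
2: ✓ SUBGE  r0←0xdd
3: ✓ CMP  NZCV=0010
4: · MOVLE
5: ✓ ADDVC  r2←0x7c
6: · MOVCC
7: ✓ CMP  NZCV=0010
8: ✓ MOVNE  r0←0xc9
9: · ADDMI
10: ✓ MOVPL  r0←0x2a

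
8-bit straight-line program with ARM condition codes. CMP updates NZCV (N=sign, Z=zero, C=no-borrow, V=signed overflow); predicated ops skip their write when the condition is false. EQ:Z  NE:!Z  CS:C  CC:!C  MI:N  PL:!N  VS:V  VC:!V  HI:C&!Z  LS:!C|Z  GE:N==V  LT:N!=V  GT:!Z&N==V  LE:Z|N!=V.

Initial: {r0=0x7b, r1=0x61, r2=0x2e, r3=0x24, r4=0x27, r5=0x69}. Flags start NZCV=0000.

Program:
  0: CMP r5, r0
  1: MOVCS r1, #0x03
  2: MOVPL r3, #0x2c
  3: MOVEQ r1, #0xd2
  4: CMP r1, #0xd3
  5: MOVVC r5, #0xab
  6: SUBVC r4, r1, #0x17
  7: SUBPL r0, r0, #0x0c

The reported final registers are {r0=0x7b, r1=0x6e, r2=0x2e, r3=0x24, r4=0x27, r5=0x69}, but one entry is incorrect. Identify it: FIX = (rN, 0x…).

FIX = (r1, 0x61)

[0] flags=1000 → (cmp)
[1] flags=1000 CS?F → skip
[2] flags=1000 PL?F → skip
[3] flags=1000 EQ?F → skip
[4] flags=1001 → (cmp)
[5] flags=1001 VC?F → skip
[6] flags=1001 VC?F → skip
[7] flags=1001 PL?F → skip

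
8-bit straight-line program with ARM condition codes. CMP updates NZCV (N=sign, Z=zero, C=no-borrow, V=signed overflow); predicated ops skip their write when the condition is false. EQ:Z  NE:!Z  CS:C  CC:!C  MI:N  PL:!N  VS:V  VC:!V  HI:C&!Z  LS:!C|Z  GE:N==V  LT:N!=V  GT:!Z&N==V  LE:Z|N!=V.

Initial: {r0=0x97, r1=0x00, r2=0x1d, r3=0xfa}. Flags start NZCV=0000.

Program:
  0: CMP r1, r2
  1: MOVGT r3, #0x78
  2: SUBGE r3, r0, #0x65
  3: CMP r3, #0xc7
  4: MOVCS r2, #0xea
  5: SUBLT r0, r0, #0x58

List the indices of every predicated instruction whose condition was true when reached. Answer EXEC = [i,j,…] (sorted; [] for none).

EXEC = [4]

[0] flags=1000 → (cmp)
[1] flags=1000 GT?F → skip
[2] flags=1000 GE?F → skip
[3] flags=0010 → (cmp)
[4] flags=0010 CS?T → r2=0xea
[5] flags=0010 LT?F → skip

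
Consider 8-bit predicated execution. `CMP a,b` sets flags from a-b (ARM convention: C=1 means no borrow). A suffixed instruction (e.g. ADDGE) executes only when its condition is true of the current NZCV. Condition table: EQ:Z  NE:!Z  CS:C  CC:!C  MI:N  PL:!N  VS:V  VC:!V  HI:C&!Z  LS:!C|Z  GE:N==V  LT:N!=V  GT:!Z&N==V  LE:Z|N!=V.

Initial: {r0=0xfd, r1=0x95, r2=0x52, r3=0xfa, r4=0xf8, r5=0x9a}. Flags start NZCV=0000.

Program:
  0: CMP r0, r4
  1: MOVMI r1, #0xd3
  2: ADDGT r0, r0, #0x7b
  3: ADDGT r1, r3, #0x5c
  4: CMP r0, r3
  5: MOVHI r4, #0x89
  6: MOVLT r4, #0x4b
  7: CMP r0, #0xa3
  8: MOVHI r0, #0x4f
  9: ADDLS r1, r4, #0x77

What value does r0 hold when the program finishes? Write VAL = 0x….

VAL = 0x78

0: ✓ CMP  NZCV=0010
1: · MOVMI
2: ✓ ADDGT  r0←0x78
3: ✓ ADDGT  r1←0x56
4: ✓ CMP  NZCV=0000
5: · MOVHI
6: · MOVLT
7: ✓ CMP  NZCV=1001
8: · MOVHI
9: ✓ ADDLS  r1←0x6f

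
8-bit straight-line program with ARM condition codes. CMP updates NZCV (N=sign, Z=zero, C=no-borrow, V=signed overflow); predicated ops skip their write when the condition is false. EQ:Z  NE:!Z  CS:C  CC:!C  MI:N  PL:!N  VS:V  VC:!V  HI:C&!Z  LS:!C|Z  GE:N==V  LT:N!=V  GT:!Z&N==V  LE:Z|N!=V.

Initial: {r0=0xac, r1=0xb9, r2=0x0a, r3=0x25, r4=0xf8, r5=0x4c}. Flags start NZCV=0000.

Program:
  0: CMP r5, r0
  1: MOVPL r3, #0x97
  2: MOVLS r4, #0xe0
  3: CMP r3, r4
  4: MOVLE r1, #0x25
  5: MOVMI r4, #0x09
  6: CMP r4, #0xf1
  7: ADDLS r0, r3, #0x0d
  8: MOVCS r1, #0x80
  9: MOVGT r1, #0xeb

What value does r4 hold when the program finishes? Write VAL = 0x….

VAL = 0xe0

[0] flags=1001 → (cmp)
[1] flags=1001 PL?F → skip
[2] flags=1001 LS?T → r4=0xe0
[3] flags=0000 → (cmp)
[4] flags=0000 LE?F → skip
[5] flags=0000 MI?F → skip
[6] flags=1000 → (cmp)
[7] flags=1000 LS?T → r0=0x32
[8] flags=1000 CS?F → skip
[9] flags=1000 GT?F → skip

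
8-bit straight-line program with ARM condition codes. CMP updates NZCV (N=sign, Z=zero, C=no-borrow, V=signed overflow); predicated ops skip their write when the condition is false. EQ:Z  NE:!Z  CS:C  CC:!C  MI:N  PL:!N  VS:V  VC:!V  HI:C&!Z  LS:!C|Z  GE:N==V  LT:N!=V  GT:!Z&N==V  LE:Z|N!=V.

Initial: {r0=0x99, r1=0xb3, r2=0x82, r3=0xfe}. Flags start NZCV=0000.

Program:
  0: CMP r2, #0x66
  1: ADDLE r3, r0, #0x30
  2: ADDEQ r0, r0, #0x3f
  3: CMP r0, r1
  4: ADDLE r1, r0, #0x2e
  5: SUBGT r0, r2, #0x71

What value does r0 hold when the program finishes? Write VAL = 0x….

VAL = 0x99

0: ✓ CMP  NZCV=0011
1: ✓ ADDLE  r3←0xc9
2: · ADDEQ
3: ✓ CMP  NZCV=1000
4: ✓ ADDLE  r1←0xc7
5: · SUBGT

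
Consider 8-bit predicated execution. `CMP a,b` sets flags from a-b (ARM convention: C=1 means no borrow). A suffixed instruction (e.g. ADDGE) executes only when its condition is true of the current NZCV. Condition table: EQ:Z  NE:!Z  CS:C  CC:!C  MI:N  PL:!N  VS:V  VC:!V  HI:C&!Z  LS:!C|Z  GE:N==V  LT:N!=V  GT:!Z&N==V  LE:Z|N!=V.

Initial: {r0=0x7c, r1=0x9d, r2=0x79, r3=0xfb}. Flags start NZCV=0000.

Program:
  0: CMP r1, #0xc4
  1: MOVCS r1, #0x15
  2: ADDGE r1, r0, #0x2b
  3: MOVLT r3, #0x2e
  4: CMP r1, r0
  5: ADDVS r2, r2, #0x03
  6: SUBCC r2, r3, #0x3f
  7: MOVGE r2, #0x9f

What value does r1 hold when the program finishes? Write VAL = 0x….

VAL = 0x9d

0: ✓ CMP  NZCV=1000
1: · MOVCS
2: · ADDGE
3: ✓ MOVLT  r3←0x2e
4: ✓ CMP  NZCV=0011
5: ✓ ADDVS  r2←0x7c
6: · SUBCC
7: · MOVGE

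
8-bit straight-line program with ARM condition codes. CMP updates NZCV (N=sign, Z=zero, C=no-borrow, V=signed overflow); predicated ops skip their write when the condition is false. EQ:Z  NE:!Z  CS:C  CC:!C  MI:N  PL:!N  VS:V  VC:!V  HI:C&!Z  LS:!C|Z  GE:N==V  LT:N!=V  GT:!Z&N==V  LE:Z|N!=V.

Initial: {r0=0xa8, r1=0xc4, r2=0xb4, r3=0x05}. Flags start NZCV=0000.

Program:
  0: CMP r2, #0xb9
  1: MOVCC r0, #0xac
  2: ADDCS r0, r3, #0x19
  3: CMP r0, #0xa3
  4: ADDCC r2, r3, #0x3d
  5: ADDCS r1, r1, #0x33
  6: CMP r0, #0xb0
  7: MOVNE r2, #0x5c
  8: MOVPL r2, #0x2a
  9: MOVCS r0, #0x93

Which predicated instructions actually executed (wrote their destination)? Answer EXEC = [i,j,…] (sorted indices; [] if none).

EXEC = [1,5,7]

0: ✓ CMP  NZCV=1000
1: ✓ MOVCC  r0←0xac
2: · ADDCS
3: ✓ CMP  NZCV=0010
4: · ADDCC
5: ✓ ADDCS  r1←0xf7
6: ✓ CMP  NZCV=1000
7: ✓ MOVNE  r2←0x5c
8: · MOVPL
9: · MOVCS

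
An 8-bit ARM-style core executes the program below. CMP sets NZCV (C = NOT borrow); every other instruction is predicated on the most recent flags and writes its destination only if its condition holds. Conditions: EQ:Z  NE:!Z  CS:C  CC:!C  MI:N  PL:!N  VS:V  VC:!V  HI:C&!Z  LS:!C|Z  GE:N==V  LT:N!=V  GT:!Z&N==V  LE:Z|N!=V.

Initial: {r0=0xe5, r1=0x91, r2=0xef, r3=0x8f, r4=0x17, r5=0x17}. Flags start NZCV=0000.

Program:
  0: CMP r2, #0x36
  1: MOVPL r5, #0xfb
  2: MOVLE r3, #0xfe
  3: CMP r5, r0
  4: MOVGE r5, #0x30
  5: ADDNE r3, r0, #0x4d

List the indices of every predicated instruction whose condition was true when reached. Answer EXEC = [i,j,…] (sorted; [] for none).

[0] flags=1010 → (cmp)
[1] flags=1010 PL?F → skip
[2] flags=1010 LE?T → r3=0xfe
[3] flags=0000 → (cmp)
[4] flags=0000 GE?T → r5=0x30
[5] flags=0000 NE?T → r3=0x32

EXEC = [2,4,5]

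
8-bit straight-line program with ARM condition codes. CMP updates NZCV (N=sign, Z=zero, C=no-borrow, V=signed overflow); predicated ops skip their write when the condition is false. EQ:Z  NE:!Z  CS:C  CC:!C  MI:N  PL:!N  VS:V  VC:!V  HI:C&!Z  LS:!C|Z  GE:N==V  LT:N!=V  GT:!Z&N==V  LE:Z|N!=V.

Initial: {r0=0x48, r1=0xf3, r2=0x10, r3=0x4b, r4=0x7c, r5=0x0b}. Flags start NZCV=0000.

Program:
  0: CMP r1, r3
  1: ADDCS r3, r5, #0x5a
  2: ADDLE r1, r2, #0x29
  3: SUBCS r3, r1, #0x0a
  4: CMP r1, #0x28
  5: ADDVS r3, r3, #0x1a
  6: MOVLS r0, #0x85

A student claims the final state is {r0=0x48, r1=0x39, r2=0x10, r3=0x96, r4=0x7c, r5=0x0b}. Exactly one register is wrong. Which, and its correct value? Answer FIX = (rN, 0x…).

0: ✓ CMP  NZCV=1010
1: ✓ ADDCS  r3←0x65
2: ✓ ADDLE  r1←0x39
3: ✓ SUBCS  r3←0x2f
4: ✓ CMP  NZCV=0010
5: · ADDVS
6: · MOVLS

FIX = (r3, 0x2f)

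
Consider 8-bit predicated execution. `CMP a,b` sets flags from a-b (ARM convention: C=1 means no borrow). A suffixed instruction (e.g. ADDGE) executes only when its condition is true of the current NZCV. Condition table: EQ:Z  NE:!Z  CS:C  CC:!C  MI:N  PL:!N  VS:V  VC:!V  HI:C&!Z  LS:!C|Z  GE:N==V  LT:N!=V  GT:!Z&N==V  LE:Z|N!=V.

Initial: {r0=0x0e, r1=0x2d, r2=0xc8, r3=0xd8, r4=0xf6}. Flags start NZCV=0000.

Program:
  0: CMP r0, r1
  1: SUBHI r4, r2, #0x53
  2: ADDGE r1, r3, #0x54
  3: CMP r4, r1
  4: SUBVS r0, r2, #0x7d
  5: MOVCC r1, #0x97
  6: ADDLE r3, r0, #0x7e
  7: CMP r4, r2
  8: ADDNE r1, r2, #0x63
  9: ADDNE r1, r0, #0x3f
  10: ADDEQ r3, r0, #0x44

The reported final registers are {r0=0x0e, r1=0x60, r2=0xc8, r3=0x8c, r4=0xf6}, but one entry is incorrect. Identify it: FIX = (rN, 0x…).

0: ✓ CMP  NZCV=1000
1: · SUBHI
2: · ADDGE
3: ✓ CMP  NZCV=1010
4: · SUBVS
5: · MOVCC
6: ✓ ADDLE  r3←0x8c
7: ✓ CMP  NZCV=0010
8: ✓ ADDNE  r1←0x2b
9: ✓ ADDNE  r1←0x4d
10: · ADDEQ

FIX = (r1, 0x4d)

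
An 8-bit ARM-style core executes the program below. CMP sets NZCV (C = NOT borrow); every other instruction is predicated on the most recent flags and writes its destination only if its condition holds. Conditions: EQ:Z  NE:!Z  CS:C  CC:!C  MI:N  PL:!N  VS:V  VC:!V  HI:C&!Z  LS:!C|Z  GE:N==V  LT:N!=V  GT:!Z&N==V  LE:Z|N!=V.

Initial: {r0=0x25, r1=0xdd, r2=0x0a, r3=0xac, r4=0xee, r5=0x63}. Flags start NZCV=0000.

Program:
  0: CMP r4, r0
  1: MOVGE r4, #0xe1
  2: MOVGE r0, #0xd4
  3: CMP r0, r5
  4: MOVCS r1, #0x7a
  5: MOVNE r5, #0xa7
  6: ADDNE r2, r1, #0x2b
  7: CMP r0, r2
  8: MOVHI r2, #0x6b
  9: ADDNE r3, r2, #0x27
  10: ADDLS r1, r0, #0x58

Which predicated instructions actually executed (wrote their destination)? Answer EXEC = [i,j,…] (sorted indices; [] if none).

[0] flags=1010 → (cmp)
[1] flags=1010 GE?F → skip
[2] flags=1010 GE?F → skip
[3] flags=1000 → (cmp)
[4] flags=1000 CS?F → skip
[5] flags=1000 NE?T → r5=0xa7
[6] flags=1000 NE?T → r2=0x08
[7] flags=0010 → (cmp)
[8] flags=0010 HI?T → r2=0x6b
[9] flags=0010 NE?T → r3=0x92
[10] flags=0010 LS?F → skip

EXEC = [5,6,8,9]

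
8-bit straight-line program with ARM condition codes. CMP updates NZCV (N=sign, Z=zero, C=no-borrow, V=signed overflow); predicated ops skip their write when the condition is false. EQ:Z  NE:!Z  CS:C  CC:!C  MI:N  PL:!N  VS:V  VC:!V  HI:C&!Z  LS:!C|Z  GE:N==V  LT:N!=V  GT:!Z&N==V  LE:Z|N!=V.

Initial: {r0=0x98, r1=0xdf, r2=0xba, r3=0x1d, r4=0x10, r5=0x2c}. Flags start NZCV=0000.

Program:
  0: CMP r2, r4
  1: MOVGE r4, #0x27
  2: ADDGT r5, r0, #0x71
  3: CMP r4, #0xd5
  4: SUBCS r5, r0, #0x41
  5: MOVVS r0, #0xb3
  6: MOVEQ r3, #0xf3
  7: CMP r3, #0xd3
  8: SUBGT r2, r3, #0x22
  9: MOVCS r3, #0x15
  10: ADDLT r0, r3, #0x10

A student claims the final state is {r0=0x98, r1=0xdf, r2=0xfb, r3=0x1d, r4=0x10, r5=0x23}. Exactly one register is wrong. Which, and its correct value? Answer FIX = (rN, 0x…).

[0] flags=1010 → (cmp)
[1] flags=1010 GE?F → skip
[2] flags=1010 GT?F → skip
[3] flags=0000 → (cmp)
[4] flags=0000 CS?F → skip
[5] flags=0000 VS?F → skip
[6] flags=0000 EQ?F → skip
[7] flags=0000 → (cmp)
[8] flags=0000 GT?T → r2=0xfb
[9] flags=0000 CS?F → skip
[10] flags=0000 LT?F → skip

FIX = (r5, 0x2c)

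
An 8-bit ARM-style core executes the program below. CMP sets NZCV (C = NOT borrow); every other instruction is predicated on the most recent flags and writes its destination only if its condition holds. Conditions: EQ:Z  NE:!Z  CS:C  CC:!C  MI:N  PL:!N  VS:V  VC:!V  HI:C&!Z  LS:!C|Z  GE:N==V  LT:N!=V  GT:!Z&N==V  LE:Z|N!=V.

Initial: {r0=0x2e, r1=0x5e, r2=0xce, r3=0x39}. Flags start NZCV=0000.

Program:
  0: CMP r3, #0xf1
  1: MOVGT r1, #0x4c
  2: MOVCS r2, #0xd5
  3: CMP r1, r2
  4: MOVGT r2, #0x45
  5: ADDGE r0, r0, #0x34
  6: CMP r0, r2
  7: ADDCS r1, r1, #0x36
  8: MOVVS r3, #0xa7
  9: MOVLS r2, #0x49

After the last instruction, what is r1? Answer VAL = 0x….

VAL = 0x82

0: ✓ CMP  NZCV=0000
1: ✓ MOVGT  r1←0x4c
2: · MOVCS
3: ✓ CMP  NZCV=0000
4: ✓ MOVGT  r2←0x45
5: ✓ ADDGE  r0←0x62
6: ✓ CMP  NZCV=0010
7: ✓ ADDCS  r1←0x82
8: · MOVVS
9: · MOVLS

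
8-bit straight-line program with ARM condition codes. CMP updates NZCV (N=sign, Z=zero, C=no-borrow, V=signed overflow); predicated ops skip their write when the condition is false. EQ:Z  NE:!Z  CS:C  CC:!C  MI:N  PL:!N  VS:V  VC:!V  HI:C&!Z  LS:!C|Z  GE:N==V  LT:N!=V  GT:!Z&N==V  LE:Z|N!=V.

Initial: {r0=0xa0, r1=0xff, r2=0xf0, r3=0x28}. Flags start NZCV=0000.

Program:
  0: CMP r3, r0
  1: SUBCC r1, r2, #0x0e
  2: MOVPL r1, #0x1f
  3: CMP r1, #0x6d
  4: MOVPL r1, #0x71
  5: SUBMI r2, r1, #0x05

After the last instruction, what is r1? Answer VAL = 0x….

0: ✓ CMP  NZCV=1001
1: ✓ SUBCC  r1←0xe2
2: · MOVPL
3: ✓ CMP  NZCV=0011
4: ✓ MOVPL  r1←0x71
5: · SUBMI

VAL = 0x71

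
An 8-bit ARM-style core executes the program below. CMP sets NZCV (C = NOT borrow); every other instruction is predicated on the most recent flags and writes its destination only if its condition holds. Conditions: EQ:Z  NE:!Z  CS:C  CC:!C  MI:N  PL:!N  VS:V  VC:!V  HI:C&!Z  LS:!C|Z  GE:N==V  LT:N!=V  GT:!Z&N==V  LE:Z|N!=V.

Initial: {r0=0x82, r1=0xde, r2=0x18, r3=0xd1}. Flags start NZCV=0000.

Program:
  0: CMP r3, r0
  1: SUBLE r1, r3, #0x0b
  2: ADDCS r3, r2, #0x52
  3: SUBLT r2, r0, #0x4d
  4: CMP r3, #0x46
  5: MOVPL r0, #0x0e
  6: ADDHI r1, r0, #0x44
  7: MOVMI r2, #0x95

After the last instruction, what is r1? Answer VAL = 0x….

0: ✓ CMP  NZCV=0010
1: · SUBLE
2: ✓ ADDCS  r3←0x6a
3: · SUBLT
4: ✓ CMP  NZCV=0010
5: ✓ MOVPL  r0←0x0e
6: ✓ ADDHI  r1←0x52
7: · MOVMI

VAL = 0x52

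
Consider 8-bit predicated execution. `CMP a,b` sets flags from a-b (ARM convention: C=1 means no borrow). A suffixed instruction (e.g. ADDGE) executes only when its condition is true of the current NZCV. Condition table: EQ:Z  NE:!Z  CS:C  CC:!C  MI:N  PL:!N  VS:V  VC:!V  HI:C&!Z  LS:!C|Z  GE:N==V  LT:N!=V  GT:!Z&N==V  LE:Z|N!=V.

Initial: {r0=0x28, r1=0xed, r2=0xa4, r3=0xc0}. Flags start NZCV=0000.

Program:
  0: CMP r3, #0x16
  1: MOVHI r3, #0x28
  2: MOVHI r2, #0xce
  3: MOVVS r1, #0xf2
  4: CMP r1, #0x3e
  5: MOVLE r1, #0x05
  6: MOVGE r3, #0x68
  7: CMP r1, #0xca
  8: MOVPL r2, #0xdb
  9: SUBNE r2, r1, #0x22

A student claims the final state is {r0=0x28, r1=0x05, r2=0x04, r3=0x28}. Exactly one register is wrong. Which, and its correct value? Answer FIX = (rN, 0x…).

FIX = (r2, 0xe3)

[0] flags=1010 → (cmp)
[1] flags=1010 HI?T → r3=0x28
[2] flags=1010 HI?T → r2=0xce
[3] flags=1010 VS?F → skip
[4] flags=1010 → (cmp)
[5] flags=1010 LE?T → r1=0x05
[6] flags=1010 GE?F → skip
[7] flags=0000 → (cmp)
[8] flags=0000 PL?T → r2=0xdb
[9] flags=0000 NE?T → r2=0xe3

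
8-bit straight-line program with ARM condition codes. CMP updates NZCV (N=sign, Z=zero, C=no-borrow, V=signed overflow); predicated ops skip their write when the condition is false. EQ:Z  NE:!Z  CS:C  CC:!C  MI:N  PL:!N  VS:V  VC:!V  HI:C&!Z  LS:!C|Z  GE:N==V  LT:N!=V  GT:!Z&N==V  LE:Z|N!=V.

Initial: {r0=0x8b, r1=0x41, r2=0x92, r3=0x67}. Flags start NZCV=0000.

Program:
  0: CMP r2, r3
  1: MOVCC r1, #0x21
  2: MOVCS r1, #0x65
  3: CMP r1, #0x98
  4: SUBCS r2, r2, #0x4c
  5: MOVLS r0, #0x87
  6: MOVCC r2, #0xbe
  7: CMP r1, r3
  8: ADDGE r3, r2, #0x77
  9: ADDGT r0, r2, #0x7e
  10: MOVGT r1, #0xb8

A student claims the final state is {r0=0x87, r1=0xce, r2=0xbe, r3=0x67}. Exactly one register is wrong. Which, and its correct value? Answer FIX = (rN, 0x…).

FIX = (r1, 0x65)

0: ✓ CMP  NZCV=0011
1: · MOVCC
2: ✓ MOVCS  r1←0x65
3: ✓ CMP  NZCV=1001
4: · SUBCS
5: ✓ MOVLS  r0←0x87
6: ✓ MOVCC  r2←0xbe
7: ✓ CMP  NZCV=1000
8: · ADDGE
9: · ADDGT
10: · MOVGT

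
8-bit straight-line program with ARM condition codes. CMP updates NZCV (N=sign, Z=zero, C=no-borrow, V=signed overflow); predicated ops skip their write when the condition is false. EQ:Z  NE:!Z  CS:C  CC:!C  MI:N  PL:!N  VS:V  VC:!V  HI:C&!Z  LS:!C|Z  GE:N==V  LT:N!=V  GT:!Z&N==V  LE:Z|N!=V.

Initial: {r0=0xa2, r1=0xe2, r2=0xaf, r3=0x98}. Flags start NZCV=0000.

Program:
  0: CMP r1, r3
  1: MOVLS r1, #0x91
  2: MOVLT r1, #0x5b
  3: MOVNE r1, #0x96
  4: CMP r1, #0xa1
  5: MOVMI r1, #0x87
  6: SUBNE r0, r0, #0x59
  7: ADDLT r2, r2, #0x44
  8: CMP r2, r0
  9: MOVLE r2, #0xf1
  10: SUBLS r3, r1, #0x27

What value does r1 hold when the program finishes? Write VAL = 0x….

VAL = 0x87

[0] flags=0010 → (cmp)
[1] flags=0010 LS?F → skip
[2] flags=0010 LT?F → skip
[3] flags=0010 NE?T → r1=0x96
[4] flags=1000 → (cmp)
[5] flags=1000 MI?T → r1=0x87
[6] flags=1000 NE?T → r0=0x49
[7] flags=1000 LT?T → r2=0xf3
[8] flags=1010 → (cmp)
[9] flags=1010 LE?T → r2=0xf1
[10] flags=1010 LS?F → skip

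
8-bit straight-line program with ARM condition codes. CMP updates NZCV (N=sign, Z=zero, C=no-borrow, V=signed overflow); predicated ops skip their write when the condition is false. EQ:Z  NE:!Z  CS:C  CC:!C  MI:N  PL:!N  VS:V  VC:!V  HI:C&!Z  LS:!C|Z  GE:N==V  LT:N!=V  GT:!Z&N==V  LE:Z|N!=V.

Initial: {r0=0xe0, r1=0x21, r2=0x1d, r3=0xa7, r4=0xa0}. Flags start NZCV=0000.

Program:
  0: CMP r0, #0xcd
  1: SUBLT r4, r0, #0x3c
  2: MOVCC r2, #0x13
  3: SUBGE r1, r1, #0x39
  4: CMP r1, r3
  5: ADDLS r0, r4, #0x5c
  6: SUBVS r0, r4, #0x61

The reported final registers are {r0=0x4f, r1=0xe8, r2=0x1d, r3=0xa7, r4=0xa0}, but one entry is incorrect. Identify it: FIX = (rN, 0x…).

FIX = (r0, 0xe0)

[0] flags=0010 → (cmp)
[1] flags=0010 LT?F → skip
[2] flags=0010 CC?F → skip
[3] flags=0010 GE?T → r1=0xe8
[4] flags=0010 → (cmp)
[5] flags=0010 LS?F → skip
[6] flags=0010 VS?F → skip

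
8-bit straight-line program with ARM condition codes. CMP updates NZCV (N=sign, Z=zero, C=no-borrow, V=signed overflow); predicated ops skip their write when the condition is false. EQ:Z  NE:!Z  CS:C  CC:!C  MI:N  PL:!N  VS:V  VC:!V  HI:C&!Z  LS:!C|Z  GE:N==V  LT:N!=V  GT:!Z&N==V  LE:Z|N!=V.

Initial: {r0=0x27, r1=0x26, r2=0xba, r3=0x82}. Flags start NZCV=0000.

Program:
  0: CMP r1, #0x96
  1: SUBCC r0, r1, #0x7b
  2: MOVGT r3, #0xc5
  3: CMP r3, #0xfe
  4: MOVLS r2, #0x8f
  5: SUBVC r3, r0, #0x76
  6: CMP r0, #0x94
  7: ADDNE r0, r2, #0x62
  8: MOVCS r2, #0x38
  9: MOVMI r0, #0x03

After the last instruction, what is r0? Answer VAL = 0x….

VAL = 0xf1

[0] flags=1001 → (cmp)
[1] flags=1001 CC?T → r0=0xab
[2] flags=1001 GT?T → r3=0xc5
[3] flags=1000 → (cmp)
[4] flags=1000 LS?T → r2=0x8f
[5] flags=1000 VC?T → r3=0x35
[6] flags=0010 → (cmp)
[7] flags=0010 NE?T → r0=0xf1
[8] flags=0010 CS?T → r2=0x38
[9] flags=0010 MI?F → skip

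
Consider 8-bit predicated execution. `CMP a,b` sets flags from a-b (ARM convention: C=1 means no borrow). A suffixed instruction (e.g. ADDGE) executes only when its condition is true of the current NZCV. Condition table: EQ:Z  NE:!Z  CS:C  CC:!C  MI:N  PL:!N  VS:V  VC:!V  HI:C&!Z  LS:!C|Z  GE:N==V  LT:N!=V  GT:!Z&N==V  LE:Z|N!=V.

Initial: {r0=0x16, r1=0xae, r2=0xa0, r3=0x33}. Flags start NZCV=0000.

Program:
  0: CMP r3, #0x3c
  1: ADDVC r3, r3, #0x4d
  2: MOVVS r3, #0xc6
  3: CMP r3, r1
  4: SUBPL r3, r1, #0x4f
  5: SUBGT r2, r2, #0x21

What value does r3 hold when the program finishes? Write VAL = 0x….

VAL = 0x80

0: ✓ CMP  NZCV=1000
1: ✓ ADDVC  r3←0x80
2: · MOVVS
3: ✓ CMP  NZCV=1000
4: · SUBPL
5: · SUBGT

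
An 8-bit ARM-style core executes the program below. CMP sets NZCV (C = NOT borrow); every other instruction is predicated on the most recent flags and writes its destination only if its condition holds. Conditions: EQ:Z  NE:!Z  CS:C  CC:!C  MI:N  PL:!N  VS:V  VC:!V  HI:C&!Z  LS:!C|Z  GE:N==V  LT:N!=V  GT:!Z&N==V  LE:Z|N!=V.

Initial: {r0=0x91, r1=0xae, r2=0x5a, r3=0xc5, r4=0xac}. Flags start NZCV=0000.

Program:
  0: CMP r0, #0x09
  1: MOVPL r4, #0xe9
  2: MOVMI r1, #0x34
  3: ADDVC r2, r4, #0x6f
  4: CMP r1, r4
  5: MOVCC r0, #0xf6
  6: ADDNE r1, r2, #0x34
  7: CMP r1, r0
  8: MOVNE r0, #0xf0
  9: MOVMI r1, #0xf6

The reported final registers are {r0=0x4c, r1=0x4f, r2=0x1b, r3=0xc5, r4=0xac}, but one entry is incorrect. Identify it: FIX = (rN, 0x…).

FIX = (r0, 0xf0)

[0] flags=1010 → (cmp)
[1] flags=1010 PL?F → skip
[2] flags=1010 MI?T → r1=0x34
[3] flags=1010 VC?T → r2=0x1b
[4] flags=1001 → (cmp)
[5] flags=1001 CC?T → r0=0xf6
[6] flags=1001 NE?T → r1=0x4f
[7] flags=0000 → (cmp)
[8] flags=0000 NE?T → r0=0xf0
[9] flags=0000 MI?F → skip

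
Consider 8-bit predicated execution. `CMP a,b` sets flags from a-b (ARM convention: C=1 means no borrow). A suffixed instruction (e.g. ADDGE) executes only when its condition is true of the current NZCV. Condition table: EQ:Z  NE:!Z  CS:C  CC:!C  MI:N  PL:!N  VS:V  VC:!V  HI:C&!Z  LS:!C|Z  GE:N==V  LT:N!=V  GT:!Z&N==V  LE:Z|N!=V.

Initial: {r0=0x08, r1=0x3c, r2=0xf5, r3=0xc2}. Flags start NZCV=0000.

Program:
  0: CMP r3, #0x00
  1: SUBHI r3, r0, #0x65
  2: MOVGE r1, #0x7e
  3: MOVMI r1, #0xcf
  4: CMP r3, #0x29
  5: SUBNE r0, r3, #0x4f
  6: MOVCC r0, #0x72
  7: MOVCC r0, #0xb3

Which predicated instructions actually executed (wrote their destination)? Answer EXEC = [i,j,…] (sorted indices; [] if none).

[0] flags=1010 → (cmp)
[1] flags=1010 HI?T → r3=0xa3
[2] flags=1010 GE?F → skip
[3] flags=1010 MI?T → r1=0xcf
[4] flags=0011 → (cmp)
[5] flags=0011 NE?T → r0=0x54
[6] flags=0011 CC?F → skip
[7] flags=0011 CC?F → skip

EXEC = [1,3,5]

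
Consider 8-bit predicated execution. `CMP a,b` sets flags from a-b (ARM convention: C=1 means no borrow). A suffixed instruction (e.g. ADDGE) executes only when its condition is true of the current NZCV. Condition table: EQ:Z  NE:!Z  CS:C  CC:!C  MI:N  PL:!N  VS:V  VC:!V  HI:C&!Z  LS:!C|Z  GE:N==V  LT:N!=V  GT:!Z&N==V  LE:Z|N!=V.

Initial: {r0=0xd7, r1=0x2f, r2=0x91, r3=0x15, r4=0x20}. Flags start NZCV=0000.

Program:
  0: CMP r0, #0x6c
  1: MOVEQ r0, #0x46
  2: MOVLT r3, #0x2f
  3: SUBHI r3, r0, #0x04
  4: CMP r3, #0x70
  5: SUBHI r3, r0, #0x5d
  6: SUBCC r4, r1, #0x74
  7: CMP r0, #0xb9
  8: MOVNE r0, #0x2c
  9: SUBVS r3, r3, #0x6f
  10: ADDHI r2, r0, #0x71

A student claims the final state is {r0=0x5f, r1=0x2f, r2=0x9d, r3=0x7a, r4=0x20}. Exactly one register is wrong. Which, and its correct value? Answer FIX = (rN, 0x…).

FIX = (r0, 0x2c)

[0] flags=0011 → (cmp)
[1] flags=0011 EQ?F → skip
[2] flags=0011 LT?T → r3=0x2f
[3] flags=0011 HI?T → r3=0xd3
[4] flags=0011 → (cmp)
[5] flags=0011 HI?T → r3=0x7a
[6] flags=0011 CC?F → skip
[7] flags=0010 → (cmp)
[8] flags=0010 NE?T → r0=0x2c
[9] flags=0010 VS?F → skip
[10] flags=0010 HI?T → r2=0x9d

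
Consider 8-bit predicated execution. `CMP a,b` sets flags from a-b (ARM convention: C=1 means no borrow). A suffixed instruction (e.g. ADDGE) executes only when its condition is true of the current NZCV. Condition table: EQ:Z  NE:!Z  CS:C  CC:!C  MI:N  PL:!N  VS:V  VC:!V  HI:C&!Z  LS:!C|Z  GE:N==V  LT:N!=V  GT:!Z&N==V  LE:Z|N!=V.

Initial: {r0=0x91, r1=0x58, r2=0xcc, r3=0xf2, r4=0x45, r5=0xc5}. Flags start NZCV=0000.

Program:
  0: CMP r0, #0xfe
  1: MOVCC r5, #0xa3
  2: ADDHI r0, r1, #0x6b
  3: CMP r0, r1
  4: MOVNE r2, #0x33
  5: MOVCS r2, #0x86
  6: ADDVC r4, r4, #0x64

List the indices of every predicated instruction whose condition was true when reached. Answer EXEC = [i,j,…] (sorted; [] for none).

EXEC = [1,4,5]

0: ✓ CMP  NZCV=1000
1: ✓ MOVCC  r5←0xa3
2: · ADDHI
3: ✓ CMP  NZCV=0011
4: ✓ MOVNE  r2←0x33
5: ✓ MOVCS  r2←0x86
6: · ADDVC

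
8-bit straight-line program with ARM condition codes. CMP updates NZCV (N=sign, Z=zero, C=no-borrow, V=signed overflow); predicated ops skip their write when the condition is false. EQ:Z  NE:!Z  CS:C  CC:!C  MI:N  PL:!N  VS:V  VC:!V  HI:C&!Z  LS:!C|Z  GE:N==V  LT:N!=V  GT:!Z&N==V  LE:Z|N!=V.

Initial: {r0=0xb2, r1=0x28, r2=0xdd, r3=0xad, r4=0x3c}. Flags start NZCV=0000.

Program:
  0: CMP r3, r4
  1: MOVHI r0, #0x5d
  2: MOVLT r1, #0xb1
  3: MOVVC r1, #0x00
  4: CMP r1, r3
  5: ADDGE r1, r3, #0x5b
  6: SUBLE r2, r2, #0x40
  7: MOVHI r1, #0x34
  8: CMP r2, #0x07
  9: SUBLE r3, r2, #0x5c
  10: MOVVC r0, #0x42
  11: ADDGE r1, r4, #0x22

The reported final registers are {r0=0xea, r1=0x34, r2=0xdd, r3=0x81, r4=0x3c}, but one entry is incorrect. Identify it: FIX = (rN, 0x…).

FIX = (r0, 0x42)

0: ✓ CMP  NZCV=0011
1: ✓ MOVHI  r0←0x5d
2: ✓ MOVLT  r1←0xb1
3: · MOVVC
4: ✓ CMP  NZCV=0010
5: ✓ ADDGE  r1←0x08
6: · SUBLE
7: ✓ MOVHI  r1←0x34
8: ✓ CMP  NZCV=1010
9: ✓ SUBLE  r3←0x81
10: ✓ MOVVC  r0←0x42
11: · ADDGE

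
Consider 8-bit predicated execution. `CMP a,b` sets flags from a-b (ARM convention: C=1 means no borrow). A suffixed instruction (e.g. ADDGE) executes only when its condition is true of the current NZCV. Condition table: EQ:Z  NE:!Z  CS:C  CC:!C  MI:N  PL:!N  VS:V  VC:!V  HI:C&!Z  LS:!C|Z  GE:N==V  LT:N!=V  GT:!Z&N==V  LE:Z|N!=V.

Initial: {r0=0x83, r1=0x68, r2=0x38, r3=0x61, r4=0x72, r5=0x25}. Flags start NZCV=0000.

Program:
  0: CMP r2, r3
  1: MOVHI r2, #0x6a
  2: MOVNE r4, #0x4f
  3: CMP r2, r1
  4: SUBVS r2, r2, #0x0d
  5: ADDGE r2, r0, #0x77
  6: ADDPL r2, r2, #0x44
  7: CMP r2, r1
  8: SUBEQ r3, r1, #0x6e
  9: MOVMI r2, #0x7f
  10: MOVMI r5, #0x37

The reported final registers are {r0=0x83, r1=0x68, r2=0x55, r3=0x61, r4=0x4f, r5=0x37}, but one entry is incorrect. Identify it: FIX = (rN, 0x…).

0: ✓ CMP  NZCV=1000
1: · MOVHI
2: ✓ MOVNE  r4←0x4f
3: ✓ CMP  NZCV=1000
4: · SUBVS
5: · ADDGE
6: · ADDPL
7: ✓ CMP  NZCV=1000
8: · SUBEQ
9: ✓ MOVMI  r2←0x7f
10: ✓ MOVMI  r5←0x37

FIX = (r2, 0x7f)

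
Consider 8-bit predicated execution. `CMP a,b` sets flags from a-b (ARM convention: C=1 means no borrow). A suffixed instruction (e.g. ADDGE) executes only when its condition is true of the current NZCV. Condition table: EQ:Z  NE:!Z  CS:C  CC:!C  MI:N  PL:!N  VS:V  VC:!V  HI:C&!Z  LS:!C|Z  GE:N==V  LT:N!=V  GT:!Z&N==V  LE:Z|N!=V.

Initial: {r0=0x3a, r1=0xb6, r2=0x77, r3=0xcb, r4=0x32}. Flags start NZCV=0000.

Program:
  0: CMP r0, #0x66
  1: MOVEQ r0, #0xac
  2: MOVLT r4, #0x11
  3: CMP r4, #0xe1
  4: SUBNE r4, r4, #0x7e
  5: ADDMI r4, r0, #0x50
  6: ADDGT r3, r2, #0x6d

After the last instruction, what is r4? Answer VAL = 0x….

VAL = 0x93

0: ✓ CMP  NZCV=1000
1: · MOVEQ
2: ✓ MOVLT  r4←0x11
3: ✓ CMP  NZCV=0000
4: ✓ SUBNE  r4←0x93
5: · ADDMI
6: ✓ ADDGT  r3←0xe4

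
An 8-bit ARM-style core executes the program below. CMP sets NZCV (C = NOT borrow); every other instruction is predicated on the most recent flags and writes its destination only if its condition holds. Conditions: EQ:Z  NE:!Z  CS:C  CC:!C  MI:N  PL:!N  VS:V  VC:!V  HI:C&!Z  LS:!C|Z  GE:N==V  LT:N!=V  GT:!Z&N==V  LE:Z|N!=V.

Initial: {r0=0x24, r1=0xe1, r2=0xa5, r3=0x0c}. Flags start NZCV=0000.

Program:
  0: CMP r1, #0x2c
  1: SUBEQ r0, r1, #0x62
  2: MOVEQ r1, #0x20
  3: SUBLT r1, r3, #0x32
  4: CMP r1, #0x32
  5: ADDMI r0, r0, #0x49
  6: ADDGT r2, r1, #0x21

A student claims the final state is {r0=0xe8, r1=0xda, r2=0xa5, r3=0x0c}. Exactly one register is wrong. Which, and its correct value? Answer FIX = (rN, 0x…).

FIX = (r0, 0x6d)

[0] flags=1010 → (cmp)
[1] flags=1010 EQ?F → skip
[2] flags=1010 EQ?F → skip
[3] flags=1010 LT?T → r1=0xda
[4] flags=1010 → (cmp)
[5] flags=1010 MI?T → r0=0x6d
[6] flags=1010 GT?F → skip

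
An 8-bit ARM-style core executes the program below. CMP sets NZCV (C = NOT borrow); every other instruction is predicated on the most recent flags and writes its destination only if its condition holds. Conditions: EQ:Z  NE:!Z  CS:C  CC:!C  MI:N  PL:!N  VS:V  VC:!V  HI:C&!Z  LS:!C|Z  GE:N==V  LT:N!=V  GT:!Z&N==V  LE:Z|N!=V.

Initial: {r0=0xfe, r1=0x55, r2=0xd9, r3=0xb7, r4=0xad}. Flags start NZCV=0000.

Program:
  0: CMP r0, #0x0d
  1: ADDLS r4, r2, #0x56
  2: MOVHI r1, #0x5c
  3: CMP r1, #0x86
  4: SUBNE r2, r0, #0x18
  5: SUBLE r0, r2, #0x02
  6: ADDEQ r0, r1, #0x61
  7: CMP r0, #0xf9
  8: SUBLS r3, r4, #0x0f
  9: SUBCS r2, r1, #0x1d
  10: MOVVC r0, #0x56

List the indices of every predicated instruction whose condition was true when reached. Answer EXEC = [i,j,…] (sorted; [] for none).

0: ✓ CMP  NZCV=1010
1: · ADDLS
2: ✓ MOVHI  r1←0x5c
3: ✓ CMP  NZCV=1001
4: ✓ SUBNE  r2←0xe6
5: · SUBLE
6: · ADDEQ
7: ✓ CMP  NZCV=0010
8: · SUBLS
9: ✓ SUBCS  r2←0x3f
10: ✓ MOVVC  r0←0x56

EXEC = [2,4,9,10]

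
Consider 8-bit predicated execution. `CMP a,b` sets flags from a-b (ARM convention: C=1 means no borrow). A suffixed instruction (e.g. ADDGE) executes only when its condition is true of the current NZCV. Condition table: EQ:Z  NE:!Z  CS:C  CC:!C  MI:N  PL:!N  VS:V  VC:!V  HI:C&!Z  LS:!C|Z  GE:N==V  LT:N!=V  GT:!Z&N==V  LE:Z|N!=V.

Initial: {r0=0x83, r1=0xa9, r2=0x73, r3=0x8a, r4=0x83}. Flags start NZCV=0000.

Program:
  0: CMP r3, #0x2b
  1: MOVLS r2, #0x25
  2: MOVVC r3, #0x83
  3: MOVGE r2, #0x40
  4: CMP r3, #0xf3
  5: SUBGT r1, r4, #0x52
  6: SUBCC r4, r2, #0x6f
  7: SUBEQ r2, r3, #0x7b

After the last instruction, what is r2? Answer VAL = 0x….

[0] flags=0011 → (cmp)
[1] flags=0011 LS?F → skip
[2] flags=0011 VC?F → skip
[3] flags=0011 GE?F → skip
[4] flags=1000 → (cmp)
[5] flags=1000 GT?F → skip
[6] flags=1000 CC?T → r4=0x04
[7] flags=1000 EQ?F → skip

VAL = 0x73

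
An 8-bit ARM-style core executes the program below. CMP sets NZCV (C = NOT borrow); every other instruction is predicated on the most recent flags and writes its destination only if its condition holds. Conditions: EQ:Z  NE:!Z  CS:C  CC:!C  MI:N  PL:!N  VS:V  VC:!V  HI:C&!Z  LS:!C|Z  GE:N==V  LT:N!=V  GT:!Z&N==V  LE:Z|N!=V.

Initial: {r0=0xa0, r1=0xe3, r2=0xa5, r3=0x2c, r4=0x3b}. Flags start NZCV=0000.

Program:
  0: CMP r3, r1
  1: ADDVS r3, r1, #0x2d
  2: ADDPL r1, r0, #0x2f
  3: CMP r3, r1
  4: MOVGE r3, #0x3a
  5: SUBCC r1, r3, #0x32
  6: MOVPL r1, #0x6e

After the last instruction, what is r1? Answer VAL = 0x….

[0] flags=0000 → (cmp)
[1] flags=0000 VS?F → skip
[2] flags=0000 PL?T → r1=0xcf
[3] flags=0000 → (cmp)
[4] flags=0000 GE?T → r3=0x3a
[5] flags=0000 CC?T → r1=0x08
[6] flags=0000 PL?T → r1=0x6e

VAL = 0x6e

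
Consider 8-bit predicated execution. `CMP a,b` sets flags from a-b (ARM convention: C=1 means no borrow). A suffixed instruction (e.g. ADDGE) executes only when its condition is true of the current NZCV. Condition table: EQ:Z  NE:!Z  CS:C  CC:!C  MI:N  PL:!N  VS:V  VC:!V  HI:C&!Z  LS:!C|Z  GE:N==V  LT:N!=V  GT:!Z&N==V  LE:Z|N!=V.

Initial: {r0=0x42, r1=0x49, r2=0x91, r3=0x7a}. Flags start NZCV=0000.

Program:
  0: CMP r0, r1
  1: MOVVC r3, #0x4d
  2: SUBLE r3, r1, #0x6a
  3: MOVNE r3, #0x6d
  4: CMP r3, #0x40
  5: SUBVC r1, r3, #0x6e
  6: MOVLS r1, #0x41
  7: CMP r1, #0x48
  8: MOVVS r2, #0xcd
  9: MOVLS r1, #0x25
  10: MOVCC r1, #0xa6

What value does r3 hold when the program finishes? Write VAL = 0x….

VAL = 0x6d

0: ✓ CMP  NZCV=1000
1: ✓ MOVVC  r3←0x4d
2: ✓ SUBLE  r3←0xdf
3: ✓ MOVNE  r3←0x6d
4: ✓ CMP  NZCV=0010
5: ✓ SUBVC  r1←0xff
6: · MOVLS
7: ✓ CMP  NZCV=1010
8: · MOVVS
9: · MOVLS
10: · MOVCC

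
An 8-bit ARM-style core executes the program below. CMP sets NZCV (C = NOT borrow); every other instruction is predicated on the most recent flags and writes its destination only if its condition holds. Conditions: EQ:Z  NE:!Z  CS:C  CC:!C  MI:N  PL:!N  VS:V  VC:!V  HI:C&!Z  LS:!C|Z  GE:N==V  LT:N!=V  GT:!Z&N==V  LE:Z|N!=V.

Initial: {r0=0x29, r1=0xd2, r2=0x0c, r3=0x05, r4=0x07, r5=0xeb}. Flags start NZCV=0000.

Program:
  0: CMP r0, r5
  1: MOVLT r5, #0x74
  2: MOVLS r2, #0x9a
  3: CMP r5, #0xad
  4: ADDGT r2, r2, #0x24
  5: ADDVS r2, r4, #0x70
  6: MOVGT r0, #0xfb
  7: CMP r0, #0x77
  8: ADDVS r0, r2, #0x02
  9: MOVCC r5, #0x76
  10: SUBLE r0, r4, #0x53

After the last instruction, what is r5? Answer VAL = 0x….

VAL = 0xeb

[0] flags=0000 → (cmp)
[1] flags=0000 LT?F → skip
[2] flags=0000 LS?T → r2=0x9a
[3] flags=0010 → (cmp)
[4] flags=0010 GT?T → r2=0xbe
[5] flags=0010 VS?F → skip
[6] flags=0010 GT?T → r0=0xfb
[7] flags=1010 → (cmp)
[8] flags=1010 VS?F → skip
[9] flags=1010 CC?F → skip
[10] flags=1010 LE?T → r0=0xb4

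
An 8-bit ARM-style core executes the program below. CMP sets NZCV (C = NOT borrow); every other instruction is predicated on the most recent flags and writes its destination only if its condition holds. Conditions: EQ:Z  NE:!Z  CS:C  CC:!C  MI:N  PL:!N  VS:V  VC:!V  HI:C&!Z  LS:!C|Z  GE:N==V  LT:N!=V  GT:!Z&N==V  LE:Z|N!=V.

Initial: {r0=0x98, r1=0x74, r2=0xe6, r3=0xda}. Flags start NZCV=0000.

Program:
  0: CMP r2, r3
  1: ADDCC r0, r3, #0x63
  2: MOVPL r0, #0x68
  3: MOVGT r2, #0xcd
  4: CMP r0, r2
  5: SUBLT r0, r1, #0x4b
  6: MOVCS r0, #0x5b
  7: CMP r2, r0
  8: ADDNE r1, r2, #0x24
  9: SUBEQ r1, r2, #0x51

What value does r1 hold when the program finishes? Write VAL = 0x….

[0] flags=0010 → (cmp)
[1] flags=0010 CC?F → skip
[2] flags=0010 PL?T → r0=0x68
[3] flags=0010 GT?T → r2=0xcd
[4] flags=1001 → (cmp)
[5] flags=1001 LT?F → skip
[6] flags=1001 CS?F → skip
[7] flags=0011 → (cmp)
[8] flags=0011 NE?T → r1=0xf1
[9] flags=0011 EQ?F → skip

VAL = 0xf1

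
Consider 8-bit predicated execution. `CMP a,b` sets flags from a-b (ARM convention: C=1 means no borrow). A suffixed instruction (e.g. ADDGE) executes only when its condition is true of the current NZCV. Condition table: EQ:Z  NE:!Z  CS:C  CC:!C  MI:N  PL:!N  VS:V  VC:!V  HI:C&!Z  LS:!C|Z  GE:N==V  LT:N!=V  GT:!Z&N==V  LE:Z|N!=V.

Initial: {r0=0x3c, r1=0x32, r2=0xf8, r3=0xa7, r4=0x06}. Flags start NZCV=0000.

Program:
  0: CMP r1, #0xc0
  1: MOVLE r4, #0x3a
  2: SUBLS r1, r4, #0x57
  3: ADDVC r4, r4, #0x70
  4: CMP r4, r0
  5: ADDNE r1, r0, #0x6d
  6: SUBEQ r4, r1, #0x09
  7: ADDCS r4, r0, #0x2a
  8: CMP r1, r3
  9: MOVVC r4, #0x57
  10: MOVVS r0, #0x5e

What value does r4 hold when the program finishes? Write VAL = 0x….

0: ✓ CMP  NZCV=0000
1: · MOVLE
2: ✓ SUBLS  r1←0xaf
3: ✓ ADDVC  r4←0x76
4: ✓ CMP  NZCV=0010
5: ✓ ADDNE  r1←0xa9
6: · SUBEQ
7: ✓ ADDCS  r4←0x66
8: ✓ CMP  NZCV=0010
9: ✓ MOVVC  r4←0x57
10: · MOVVS

VAL = 0x57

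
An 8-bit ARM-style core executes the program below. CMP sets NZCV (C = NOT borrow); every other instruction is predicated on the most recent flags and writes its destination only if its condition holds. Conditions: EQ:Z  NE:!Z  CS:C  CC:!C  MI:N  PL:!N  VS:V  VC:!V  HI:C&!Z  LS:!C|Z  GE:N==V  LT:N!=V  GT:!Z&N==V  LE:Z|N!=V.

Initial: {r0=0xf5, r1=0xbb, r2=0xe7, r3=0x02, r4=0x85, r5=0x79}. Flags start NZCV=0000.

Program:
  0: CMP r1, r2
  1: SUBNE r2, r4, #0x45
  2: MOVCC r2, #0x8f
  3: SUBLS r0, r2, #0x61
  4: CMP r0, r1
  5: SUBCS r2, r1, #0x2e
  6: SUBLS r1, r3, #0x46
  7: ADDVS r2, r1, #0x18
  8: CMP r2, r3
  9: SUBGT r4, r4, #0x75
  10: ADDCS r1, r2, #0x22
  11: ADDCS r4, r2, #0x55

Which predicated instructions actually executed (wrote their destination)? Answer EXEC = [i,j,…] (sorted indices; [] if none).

EXEC = [1,2,3,6,10,11]

[0] flags=1000 → (cmp)
[1] flags=1000 NE?T → r2=0x40
[2] flags=1000 CC?T → r2=0x8f
[3] flags=1000 LS?T → r0=0x2e
[4] flags=0000 → (cmp)
[5] flags=0000 CS?F → skip
[6] flags=0000 LS?T → r1=0xbc
[7] flags=0000 VS?F → skip
[8] flags=1010 → (cmp)
[9] flags=1010 GT?F → skip
[10] flags=1010 CS?T → r1=0xb1
[11] flags=1010 CS?T → r4=0xe4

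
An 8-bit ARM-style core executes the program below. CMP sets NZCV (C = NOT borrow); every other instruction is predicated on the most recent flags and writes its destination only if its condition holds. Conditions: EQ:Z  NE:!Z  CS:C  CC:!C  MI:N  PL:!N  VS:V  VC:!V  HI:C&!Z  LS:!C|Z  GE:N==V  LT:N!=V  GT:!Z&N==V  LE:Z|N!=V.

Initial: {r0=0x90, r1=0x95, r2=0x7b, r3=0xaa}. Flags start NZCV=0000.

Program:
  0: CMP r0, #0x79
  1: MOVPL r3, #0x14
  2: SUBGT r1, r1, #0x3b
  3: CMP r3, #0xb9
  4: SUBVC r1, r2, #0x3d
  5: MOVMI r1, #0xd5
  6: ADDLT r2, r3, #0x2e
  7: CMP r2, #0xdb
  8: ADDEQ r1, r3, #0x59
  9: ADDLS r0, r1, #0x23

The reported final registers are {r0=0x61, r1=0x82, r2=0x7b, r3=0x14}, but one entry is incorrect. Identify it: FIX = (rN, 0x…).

FIX = (r1, 0x3e)

[0] flags=0011 → (cmp)
[1] flags=0011 PL?T → r3=0x14
[2] flags=0011 GT?F → skip
[3] flags=0000 → (cmp)
[4] flags=0000 VC?T → r1=0x3e
[5] flags=0000 MI?F → skip
[6] flags=0000 LT?F → skip
[7] flags=1001 → (cmp)
[8] flags=1001 EQ?F → skip
[9] flags=1001 LS?T → r0=0x61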